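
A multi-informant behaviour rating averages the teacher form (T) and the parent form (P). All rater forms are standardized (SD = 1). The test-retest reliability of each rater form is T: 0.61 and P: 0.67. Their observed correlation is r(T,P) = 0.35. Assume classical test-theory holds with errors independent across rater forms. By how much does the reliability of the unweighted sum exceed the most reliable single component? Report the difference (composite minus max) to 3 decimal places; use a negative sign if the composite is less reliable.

Var(sum) = 2 + 0.7 = 2.7; true-score variance = 1.28 + 0.7 = 1.98; composite reliability = 0.7333.
Max component reliability = 0.6700.
Difference = 0.7333 − 0.6700 = 0.063.

0.063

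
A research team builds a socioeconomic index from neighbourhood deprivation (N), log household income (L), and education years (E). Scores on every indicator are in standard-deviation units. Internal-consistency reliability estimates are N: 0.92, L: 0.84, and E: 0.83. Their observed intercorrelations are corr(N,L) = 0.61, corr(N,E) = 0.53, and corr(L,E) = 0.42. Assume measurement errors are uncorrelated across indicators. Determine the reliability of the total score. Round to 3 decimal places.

Var(N+L+E) = 3 + 2·[0.61 + 0.53 + 0.42] = 3 + 3.12 = 6.12.
Under uncorrelated errors the observed covariances equal the true-score covariances, so only the own-variance terms attenuate.
True-score variance = [0.92 + 0.84 + 0.83] + 3.12 = 2.59 + 3.12 = 5.71.
Reliability = 5.71 / 6.12 = 0.933.

0.933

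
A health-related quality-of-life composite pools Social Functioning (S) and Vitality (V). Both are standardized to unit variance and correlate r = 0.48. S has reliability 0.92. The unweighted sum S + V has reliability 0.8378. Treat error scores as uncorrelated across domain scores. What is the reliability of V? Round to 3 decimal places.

Var(S+V) = 2 + 2·0.48 = 2.960.
True-score variance = ρ_S + ρ_V + 2·0.48, so 0.8378 = (0.92 + ρ_V + 0.96) / 2.960.
ρ_V = 0.8378·2.960 − 0.92 − 0.96 = 0.600.

0.600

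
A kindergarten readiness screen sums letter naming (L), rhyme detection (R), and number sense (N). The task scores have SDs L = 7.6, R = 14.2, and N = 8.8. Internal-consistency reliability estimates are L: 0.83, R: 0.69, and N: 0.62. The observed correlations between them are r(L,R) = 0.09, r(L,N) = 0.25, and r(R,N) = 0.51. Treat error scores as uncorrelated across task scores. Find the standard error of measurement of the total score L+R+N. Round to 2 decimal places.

Var(total) = 336.84 + 180.325 = 517.165.
True-score variance = 235.085 + 180.325 = 415.41, so reliability = 0.8032.
Error variance = 517.165 − 415.41 = 101.755; SEM = √101.755 = 10.09.

10.09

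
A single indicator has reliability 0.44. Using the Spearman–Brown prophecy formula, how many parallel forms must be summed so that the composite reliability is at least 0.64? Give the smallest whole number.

k ≥ ρ*(1−ρ₁)/(ρ₁(1−ρ*)) = 0.64·0.56 / (0.44·0.36) = 2.263.
Smallest integer k = 3.

3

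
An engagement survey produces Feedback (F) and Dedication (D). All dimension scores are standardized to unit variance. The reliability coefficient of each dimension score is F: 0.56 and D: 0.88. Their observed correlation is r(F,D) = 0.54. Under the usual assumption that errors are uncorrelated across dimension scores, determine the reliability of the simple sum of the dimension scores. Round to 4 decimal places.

Var(F+D) = 2 + 2·[0.54] = 2 + 1.08 = 3.08.
Under uncorrelated errors the observed covariances equal the true-score covariances, so only the own-variance terms attenuate.
True-score variance = [0.56 + 0.88] + 1.08 = 1.44 + 1.08 = 2.52.
Reliability = 2.52 / 3.08 = 0.8182.

0.8182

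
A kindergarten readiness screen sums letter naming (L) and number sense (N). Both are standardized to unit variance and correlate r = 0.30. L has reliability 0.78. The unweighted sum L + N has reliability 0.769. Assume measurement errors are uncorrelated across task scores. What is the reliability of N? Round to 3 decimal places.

0.619

Var(L+N) = 2 + 2·0.30 = 2.600.
True-score variance = ρ_L + ρ_N + 2·0.30, so 0.769 = (0.78 + ρ_N + 0.60) / 2.600.
ρ_N = 0.769·2.600 − 0.78 − 0.60 = 0.619.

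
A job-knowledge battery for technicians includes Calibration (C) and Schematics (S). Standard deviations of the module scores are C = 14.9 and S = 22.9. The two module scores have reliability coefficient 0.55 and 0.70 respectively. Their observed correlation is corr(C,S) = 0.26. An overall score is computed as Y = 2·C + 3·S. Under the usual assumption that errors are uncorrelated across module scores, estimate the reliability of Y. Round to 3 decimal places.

0.728

Var(Y) = 2²·14.9² + 3²·22.9² + 2·[6·14.9·22.9·0.26] = 5607.73 + 1064.58 = 6672.31.
With uncorrelated errors the cross-covariances are all true-score covariance, so they carry over unchanged; only the diagonal terms shrink to ρᵢσᵢ².
True-score variance = [2²·14.9²·0.55 + 3²·22.9²·0.70] + 1064.58 = 3792.2 + 1064.58 = 4856.78.
Reliability = 4856.78 / 6672.31 = 0.728.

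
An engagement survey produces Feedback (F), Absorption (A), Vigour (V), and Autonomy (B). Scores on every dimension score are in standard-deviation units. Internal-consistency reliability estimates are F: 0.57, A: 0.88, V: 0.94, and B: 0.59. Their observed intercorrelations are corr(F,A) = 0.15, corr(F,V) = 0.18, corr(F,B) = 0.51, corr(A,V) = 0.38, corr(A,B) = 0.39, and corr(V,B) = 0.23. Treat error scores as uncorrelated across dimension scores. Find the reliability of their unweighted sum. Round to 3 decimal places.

Var(F+A+V+B) = 4 + 2·[0.15 + 0.18 + 0.51 + 0.38 + 0.39 + 0.23] = 4 + 3.68 = 7.68.
Because errors are independent across components, Cov(Tᵢ,Tⱼ) = Cov(Xᵢ,Xⱼ); the off-diagonal part of the true-score variance is the same as above.
True-score variance = [0.57 + 0.88 + 0.94 + 0.59] + 3.68 = 2.98 + 3.68 = 6.66.
Reliability = 6.66 / 7.68 = 0.867.

0.867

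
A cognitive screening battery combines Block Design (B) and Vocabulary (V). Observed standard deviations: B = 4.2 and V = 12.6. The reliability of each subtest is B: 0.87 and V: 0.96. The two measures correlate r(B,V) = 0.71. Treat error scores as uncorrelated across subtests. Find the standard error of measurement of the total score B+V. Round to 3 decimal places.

Var(total) = 176.4 + 75.1464 = 251.546.
True-score variance = 167.756 + 75.1464 = 242.903, so reliability = 0.9656.
Error variance = 251.546 − 242.903 = 8.6436; SEM = √8.6436 = 2.940.

2.940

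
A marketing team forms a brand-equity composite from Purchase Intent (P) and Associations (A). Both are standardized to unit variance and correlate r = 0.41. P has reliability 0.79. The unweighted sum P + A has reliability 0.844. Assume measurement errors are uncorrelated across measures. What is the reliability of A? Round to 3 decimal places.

Var(P+A) = 2 + 2·0.41 = 2.820.
True-score variance = ρ_P + ρ_A + 2·0.41, so 0.844 = (0.79 + ρ_A + 0.82) / 2.820.
ρ_A = 0.844·2.820 − 0.79 − 0.82 = 0.770.

0.770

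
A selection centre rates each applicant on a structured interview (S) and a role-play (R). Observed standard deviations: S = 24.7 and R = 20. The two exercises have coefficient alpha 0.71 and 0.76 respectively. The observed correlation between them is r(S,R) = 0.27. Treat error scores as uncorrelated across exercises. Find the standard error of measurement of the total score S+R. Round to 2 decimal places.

Var(total) = 1010.09 + 266.76 = 1276.85.
True-score variance = 737.164 + 266.76 = 1003.92, so reliability = 0.7863.
Error variance = 1276.85 − 1003.92 = 272.926; SEM = √272.926 = 16.52.

16.52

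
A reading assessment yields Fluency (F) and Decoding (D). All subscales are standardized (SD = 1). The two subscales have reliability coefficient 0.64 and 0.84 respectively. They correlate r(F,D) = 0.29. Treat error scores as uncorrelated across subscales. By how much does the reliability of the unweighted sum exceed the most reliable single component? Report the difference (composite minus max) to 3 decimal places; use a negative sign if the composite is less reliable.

-0.042

Var(sum) = 2 + 0.58 = 2.58; true-score variance = 1.48 + 0.58 = 2.06; composite reliability = 0.7984.
Max component reliability = 0.8400.
Difference = 0.7984 − 0.8400 = -0.042.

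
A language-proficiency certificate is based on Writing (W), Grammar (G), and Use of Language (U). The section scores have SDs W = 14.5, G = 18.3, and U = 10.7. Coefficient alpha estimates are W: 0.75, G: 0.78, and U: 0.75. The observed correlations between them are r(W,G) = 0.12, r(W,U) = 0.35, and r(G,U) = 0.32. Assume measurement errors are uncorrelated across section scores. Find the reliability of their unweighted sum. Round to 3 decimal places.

Var(W+G+U) = 14.5² + 18.3² + 10.7² + 2·[14.5·18.3·0.12 + 14.5·10.7·0.35 + 18.3·10.7·0.32] = 659.63 + 297.607 = 957.237.
With uncorrelated errors the cross-covariances are all true-score covariance, so they carry over unchanged; only the diagonal terms shrink to ρᵢσᵢ².
True-score variance = [14.5²·0.75 + 18.3²·0.78 + 10.7²·0.75] + 297.607 = 504.769 + 297.607 = 802.377.
Reliability = 802.377 / 957.237 = 0.838.

0.838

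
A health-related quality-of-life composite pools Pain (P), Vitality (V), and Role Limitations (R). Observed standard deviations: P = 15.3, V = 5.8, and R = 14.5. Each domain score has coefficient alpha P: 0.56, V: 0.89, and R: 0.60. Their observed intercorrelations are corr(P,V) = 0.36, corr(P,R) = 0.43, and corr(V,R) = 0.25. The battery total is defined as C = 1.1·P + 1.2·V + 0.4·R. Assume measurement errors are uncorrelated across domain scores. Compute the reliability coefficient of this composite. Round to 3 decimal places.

Var(C) = 1.1²·15.3² + 1.2²·5.8² + 0.4²·14.5² + 2·[1.32·15.3·5.8·0.36 + 0.44·15.3·14.5·0.43 + 0.48·5.8·14.5·0.25] = 365.331 + 188.471 = 553.801.
Under uncorrelated errors the observed covariances equal the true-score covariances, so only the own-variance terms attenuate.
True-score variance = [1.1²·15.3²·0.56 + 1.2²·5.8²·0.89 + 0.4²·14.5²·0.60] + 188.471 = 221.916 + 188.471 = 410.387.
Reliability = 410.387 / 553.801 = 0.741.

0.741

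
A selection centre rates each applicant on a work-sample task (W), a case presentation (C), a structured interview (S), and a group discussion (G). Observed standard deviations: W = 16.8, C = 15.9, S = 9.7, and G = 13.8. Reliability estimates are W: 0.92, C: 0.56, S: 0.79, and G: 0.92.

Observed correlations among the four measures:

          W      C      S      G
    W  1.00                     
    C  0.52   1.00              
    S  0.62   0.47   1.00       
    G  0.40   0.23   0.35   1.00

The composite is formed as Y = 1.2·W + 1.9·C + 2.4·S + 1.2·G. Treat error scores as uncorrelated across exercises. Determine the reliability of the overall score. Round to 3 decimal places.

0.881

Var(Y) = 1.2²·16.8² + 1.9²·15.9² + 2.4²·9.7² + 1.2²·13.8² + 2·[2.28·16.8·15.9·0.52 + 2.88·16.8·9.7·0.62 + 1.44·16.8·13.8·0.40 + 4.56·15.9·9.7·0.47 + 2.28·15.9·13.8·0.23 + 2.88·9.7·13.8·0.35] = 2135.26 + 2643.52 = 4778.78.
Because errors are independent across components, Cov(Tᵢ,Tⱼ) = Cov(Xᵢ,Xⱼ); the off-diagonal part of the true-score variance is the same as above.
True-score variance = [1.2²·16.8²·0.92 + 1.9²·15.9²·0.56 + 2.4²·9.7²·0.79 + 1.2²·13.8²·0.92] + 2643.52 = 1565.43 + 2643.52 = 4208.95.
Reliability = 4208.95 / 4778.78 = 0.881.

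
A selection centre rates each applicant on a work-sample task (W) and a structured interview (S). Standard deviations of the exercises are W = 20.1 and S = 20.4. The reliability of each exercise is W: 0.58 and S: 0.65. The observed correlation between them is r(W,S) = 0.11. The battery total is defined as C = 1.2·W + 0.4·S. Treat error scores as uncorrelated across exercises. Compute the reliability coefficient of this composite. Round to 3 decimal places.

0.613

Var(C) = 1.2²·20.1² + 0.4²·20.4² + 2·[0.48·20.1·20.4·0.11] = 648.36 + 43.3002 = 691.66.
Because errors are independent across components, Cov(Tᵢ,Tⱼ) = Cov(Xᵢ,Xⱼ); the off-diagonal part of the true-score variance is the same as above.
True-score variance = [1.2²·20.1²·0.58 + 0.4²·20.4²·0.65] + 43.3002 = 380.71 + 43.3002 = 424.01.
Reliability = 424.01 / 691.66 = 0.613.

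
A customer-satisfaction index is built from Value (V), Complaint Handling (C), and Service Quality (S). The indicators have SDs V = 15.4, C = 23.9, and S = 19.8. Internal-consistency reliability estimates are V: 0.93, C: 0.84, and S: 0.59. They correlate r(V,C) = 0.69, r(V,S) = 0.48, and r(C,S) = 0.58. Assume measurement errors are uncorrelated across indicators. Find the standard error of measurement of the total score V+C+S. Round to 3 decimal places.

Var(total) = 1200.41 + 1349.58 = 2549.99.
True-score variance = 931.679 + 1349.58 = 2281.26, so reliability = 0.8946.
Error variance = 2549.99 − 2281.26 = 268.731; SEM = √268.731 = 16.393.

16.393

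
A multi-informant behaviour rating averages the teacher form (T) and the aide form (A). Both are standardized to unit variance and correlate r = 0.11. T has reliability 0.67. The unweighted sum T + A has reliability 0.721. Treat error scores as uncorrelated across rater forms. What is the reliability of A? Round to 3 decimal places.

Var(T+A) = 2 + 2·0.11 = 2.220.
True-score variance = ρ_T + ρ_A + 2·0.11, so 0.721 = (0.67 + ρ_A + 0.22) / 2.220.
ρ_A = 0.721·2.220 − 0.67 − 0.22 = 0.711.

0.711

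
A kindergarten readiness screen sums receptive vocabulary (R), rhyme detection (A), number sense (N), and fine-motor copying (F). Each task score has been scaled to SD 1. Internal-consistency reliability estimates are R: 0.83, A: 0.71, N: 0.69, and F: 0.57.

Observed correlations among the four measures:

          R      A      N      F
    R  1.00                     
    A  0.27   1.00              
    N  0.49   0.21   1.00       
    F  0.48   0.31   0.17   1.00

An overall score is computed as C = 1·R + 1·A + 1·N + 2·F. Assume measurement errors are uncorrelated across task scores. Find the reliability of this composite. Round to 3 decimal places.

Var(C) = 1 + 1 + 1 + 2² + 2·[0.27 + 0.49 + 2·0.48 + 0.21 + 2·0.31 + 2·0.17] = 7 + 5.78 = 12.78.
With uncorrelated errors the cross-covariances are all true-score covariance, so they carry over unchanged; only the diagonal terms shrink to ρᵢσᵢ².
True-score variance = [0.83 + 0.71 + 0.69 + 2²·0.57] + 5.78 = 4.51 + 5.78 = 10.29.
Reliability = 10.29 / 12.78 = 0.805.

0.805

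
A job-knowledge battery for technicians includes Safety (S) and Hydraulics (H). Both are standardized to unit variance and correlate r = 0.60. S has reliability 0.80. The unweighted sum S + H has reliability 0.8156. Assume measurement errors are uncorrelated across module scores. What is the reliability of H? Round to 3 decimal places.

0.610

Var(S+H) = 2 + 2·0.60 = 3.200.
True-score variance = ρ_S + ρ_H + 2·0.60, so 0.8156 = (0.80 + ρ_H + 1.20) / 3.200.
ρ_H = 0.8156·3.200 − 0.80 − 1.20 = 0.610.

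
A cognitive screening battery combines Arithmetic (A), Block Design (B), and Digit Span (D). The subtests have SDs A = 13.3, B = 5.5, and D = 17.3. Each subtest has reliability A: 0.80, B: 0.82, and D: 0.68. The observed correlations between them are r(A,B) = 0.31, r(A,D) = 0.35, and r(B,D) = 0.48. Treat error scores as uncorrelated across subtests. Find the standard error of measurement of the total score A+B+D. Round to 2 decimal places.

Var(total) = 506.43 + 297.76 = 804.19.
True-score variance = 369.834 + 297.76 = 667.594, so reliability = 0.8301.
Error variance = 804.19 − 667.594 = 136.596; SEM = √136.596 = 11.69.

11.69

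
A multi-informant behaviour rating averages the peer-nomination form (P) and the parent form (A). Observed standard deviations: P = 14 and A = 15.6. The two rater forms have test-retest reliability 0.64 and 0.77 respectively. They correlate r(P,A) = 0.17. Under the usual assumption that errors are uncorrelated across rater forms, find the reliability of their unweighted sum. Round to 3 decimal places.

Var(P+A) = 14² + 15.6² + 2·[14·15.6·0.17] = 439.36 + 74.256 = 513.616.
With uncorrelated errors the cross-covariances are all true-score covariance, so they carry over unchanged; only the diagonal terms shrink to ρᵢσᵢ².
True-score variance = [14²·0.64 + 15.6²·0.77] + 74.256 = 312.827 + 74.256 = 387.083.
Reliability = 387.083 / 513.616 = 0.754.

0.754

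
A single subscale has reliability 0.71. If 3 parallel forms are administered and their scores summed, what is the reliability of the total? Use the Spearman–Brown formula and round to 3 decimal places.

ρ_k = kρ / (1 + (k−1)ρ) = 3·0.71 / (1 + 2·0.71) = 2.130 / 2.420 = 0.880.

0.880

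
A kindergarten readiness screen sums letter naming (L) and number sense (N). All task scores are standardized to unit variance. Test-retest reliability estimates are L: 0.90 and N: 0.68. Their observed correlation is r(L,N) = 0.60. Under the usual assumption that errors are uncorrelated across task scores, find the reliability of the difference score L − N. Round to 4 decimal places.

Var(L−N) = 1 + 1 − 2·0.60 = 2 − 1.2 = 0.8.
Because errors are independent across components, Cov(Tᵢ,Tⱼ) = Cov(Xᵢ,Xⱼ); the off-diagonal part of the true-score variance is the same as above.
True-score variance = [0.90 + 0.68] − 1.2 = 1.58 − 1.2 = 0.38.
Reliability = 0.38 / 0.8 = 0.4750.

0.4750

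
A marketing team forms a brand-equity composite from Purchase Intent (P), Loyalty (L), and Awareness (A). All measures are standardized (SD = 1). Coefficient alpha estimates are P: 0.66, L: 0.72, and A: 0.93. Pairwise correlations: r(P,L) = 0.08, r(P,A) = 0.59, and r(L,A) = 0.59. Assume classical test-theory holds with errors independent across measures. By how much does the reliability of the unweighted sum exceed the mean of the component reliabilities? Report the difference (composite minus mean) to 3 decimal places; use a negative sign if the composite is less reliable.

0.105

Var(sum) = 3 + 2.52 = 5.52; true-score variance = 2.31 + 2.52 = 4.83; composite reliability = 0.8750.
Mean component reliability = 0.7700.
Difference = 0.8750 − 0.7700 = 0.105.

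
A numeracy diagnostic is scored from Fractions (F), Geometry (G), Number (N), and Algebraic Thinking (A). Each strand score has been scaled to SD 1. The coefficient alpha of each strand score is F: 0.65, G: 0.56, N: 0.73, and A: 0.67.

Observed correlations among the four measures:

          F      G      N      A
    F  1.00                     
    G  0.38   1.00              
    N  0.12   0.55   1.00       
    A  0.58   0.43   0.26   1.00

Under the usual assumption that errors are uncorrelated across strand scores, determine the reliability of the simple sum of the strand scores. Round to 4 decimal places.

0.8391

Var(F+G+N+A) = 4 + 2·[0.38 + 0.12 + 0.58 + 0.55 + 0.43 + 0.26] = 4 + 4.64 = 8.64.
Because errors are independent across components, Cov(Tᵢ,Tⱼ) = Cov(Xᵢ,Xⱼ); the off-diagonal part of the true-score variance is the same as above.
True-score variance = [0.65 + 0.56 + 0.73 + 0.67] + 4.64 = 2.61 + 4.64 = 7.25.
Reliability = 7.25 / 8.64 = 0.8391.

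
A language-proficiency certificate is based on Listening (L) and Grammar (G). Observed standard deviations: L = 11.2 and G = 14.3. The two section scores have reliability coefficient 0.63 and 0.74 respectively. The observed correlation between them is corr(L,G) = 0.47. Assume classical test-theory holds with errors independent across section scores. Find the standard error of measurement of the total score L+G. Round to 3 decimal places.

9.979

Var(total) = 329.93 + 150.55 = 480.48.
True-score variance = 230.35 + 150.55 = 380.9, so reliability = 0.7927.
Error variance = 480.48 − 380.9 = 99.5802; SEM = √99.5802 = 9.979.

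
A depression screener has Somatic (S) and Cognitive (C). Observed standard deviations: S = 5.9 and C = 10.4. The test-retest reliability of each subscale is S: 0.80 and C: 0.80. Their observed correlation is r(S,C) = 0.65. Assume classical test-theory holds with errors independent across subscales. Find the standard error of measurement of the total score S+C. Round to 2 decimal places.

Var(total) = 142.97 + 79.768 = 222.738.
True-score variance = 114.376 + 79.768 = 194.144, so reliability = 0.8716.
Error variance = 222.738 − 194.144 = 28.594; SEM = √28.594 = 5.35.

5.35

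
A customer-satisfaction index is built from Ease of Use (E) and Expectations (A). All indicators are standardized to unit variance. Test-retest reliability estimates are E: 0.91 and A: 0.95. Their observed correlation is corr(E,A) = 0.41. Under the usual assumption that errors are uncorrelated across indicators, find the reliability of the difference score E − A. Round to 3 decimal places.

0.881

Var(E−A) = 1 + 1 − 2·0.41 = 2 − 0.82 = 1.18.
With uncorrelated errors the cross-covariances are all true-score covariance, so they carry over unchanged; only the diagonal terms shrink to ρᵢσᵢ².
True-score variance = [0.91 + 0.95] − 0.82 = 1.86 − 0.82 = 1.04.
Reliability = 1.04 / 1.18 = 0.881.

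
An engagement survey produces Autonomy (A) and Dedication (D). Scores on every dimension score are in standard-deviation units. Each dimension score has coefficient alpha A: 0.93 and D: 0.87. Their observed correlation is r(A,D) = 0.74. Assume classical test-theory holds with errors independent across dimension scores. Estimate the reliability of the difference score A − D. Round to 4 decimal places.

0.6154

Var(A−D) = 1 + 1 − 2·0.74 = 2 − 1.48 = 0.52.
Because errors are independent across components, Cov(Tᵢ,Tⱼ) = Cov(Xᵢ,Xⱼ); the off-diagonal part of the true-score variance is the same as above.
True-score variance = [0.93 + 0.87] − 1.48 = 1.8 − 1.48 = 0.32.
Reliability = 0.32 / 0.52 = 0.6154.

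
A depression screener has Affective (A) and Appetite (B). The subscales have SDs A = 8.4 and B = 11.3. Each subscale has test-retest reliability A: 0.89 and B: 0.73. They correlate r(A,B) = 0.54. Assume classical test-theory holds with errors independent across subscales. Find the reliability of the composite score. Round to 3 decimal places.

Var(A+B) = 8.4² + 11.3² + 2·[8.4·11.3·0.54] = 198.25 + 102.514 = 300.764.
Under uncorrelated errors the observed covariances equal the true-score covariances, so only the own-variance terms attenuate.
True-score variance = [8.4²·0.89 + 11.3²·0.73] + 102.514 = 156.012 + 102.514 = 258.526.
Reliability = 258.526 / 300.764 = 0.860.

0.860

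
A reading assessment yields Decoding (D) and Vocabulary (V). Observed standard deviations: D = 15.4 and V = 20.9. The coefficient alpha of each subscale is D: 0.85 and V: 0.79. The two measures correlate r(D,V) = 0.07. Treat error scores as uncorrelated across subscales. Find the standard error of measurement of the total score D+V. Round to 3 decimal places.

Var(total) = 673.97 + 45.0604 = 719.03.
True-score variance = 546.666 + 45.0604 = 591.726, so reliability = 0.8230.
Error variance = 719.03 − 591.726 = 127.304; SEM = √127.304 = 11.283.

11.283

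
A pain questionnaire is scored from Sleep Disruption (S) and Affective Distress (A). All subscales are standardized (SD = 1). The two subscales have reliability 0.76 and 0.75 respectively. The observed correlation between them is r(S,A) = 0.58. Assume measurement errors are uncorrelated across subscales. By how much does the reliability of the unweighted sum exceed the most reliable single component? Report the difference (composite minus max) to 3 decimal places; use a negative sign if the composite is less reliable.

Var(sum) = 2 + 1.16 = 3.16; true-score variance = 1.51 + 1.16 = 2.67; composite reliability = 0.8449.
Max component reliability = 0.7600.
Difference = 0.8449 − 0.7600 = 0.085.

0.085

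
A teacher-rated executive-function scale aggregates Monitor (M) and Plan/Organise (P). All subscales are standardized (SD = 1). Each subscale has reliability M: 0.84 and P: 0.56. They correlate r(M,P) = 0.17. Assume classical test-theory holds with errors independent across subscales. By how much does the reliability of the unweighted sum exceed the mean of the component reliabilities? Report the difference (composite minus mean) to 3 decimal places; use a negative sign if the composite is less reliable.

0.044

Var(sum) = 2 + 0.34 = 2.34; true-score variance = 1.4 + 0.34 = 1.74; composite reliability = 0.7436.
Mean component reliability = 0.7000.
Difference = 0.7436 − 0.7000 = 0.044.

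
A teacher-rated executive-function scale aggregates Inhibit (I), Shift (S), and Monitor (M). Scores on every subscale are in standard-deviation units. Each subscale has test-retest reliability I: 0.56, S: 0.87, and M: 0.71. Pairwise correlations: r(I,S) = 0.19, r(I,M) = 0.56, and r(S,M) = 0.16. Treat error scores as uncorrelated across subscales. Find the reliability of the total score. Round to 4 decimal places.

0.8216

Var(I+S+M) = 3 + 2·[0.19 + 0.56 + 0.16] = 3 + 1.82 = 4.82.
With uncorrelated errors the cross-covariances are all true-score covariance, so they carry over unchanged; only the diagonal terms shrink to ρᵢσᵢ².
True-score variance = [0.56 + 0.87 + 0.71] + 1.82 = 2.14 + 1.82 = 3.96.
Reliability = 3.96 / 4.82 = 0.8216.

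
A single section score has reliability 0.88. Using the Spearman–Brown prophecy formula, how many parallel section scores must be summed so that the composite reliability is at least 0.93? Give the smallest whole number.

k ≥ ρ*(1−ρ₁)/(ρ₁(1−ρ*)) = 0.93·0.12 / (0.88·0.07) = 1.812.
Smallest integer k = 2.

2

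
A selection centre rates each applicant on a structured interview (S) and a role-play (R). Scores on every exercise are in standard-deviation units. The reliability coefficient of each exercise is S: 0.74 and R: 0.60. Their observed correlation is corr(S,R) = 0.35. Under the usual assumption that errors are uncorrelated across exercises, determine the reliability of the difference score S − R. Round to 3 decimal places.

0.492

Var(S−R) = 1 + 1 − 2·0.35 = 2 − 0.7 = 1.3.
Because errors are independent across components, Cov(Tᵢ,Tⱼ) = Cov(Xᵢ,Xⱼ); the off-diagonal part of the true-score variance is the same as above.
True-score variance = [0.74 + 0.60] − 0.7 = 1.34 − 0.7 = 0.64.
Reliability = 0.64 / 1.3 = 0.492.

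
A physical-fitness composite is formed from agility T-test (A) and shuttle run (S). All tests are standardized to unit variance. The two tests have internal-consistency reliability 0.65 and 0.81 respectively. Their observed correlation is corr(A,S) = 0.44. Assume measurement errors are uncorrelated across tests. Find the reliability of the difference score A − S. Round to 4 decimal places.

Var(A−S) = 1 + 1 − 2·0.44 = 2 − 0.88 = 1.12.
Under uncorrelated errors the observed covariances equal the true-score covariances, so only the own-variance terms attenuate.
True-score variance = [0.65 + 0.81] − 0.88 = 1.46 − 0.88 = 0.58.
Reliability = 0.58 / 1.12 = 0.5179.

0.5179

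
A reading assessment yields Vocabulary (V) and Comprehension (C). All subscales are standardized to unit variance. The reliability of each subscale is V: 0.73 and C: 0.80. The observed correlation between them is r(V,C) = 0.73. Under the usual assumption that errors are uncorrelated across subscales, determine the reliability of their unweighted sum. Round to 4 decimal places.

0.8642

Var(V+C) = 2 + 2·[0.73] = 2 + 1.46 = 3.46.
Because errors are independent across components, Cov(Tᵢ,Tⱼ) = Cov(Xᵢ,Xⱼ); the off-diagonal part of the true-score variance is the same as above.
True-score variance = [0.73 + 0.80] + 1.46 = 1.53 + 1.46 = 2.99.
Reliability = 2.99 / 3.46 = 0.8642.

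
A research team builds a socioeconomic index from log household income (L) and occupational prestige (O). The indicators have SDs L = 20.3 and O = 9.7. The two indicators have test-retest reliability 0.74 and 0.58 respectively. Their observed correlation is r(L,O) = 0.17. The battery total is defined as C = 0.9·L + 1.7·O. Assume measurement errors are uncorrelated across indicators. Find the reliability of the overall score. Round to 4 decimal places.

Var(C) = 0.9²·20.3² + 1.7²·9.7² + 2·[1.53·20.3·9.7·0.17] = 605.713 + 102.433 = 708.146.
Because errors are independent across components, Cov(Tᵢ,Tⱼ) = Cov(Xᵢ,Xⱼ); the off-diagonal part of the true-score variance is the same as above.
True-score variance = [0.9²·20.3²·0.74 + 1.7²·9.7²·0.58] + 102.433 = 404.72 + 102.433 = 507.153.
Reliability = 507.153 / 708.146 = 0.7162.

0.7162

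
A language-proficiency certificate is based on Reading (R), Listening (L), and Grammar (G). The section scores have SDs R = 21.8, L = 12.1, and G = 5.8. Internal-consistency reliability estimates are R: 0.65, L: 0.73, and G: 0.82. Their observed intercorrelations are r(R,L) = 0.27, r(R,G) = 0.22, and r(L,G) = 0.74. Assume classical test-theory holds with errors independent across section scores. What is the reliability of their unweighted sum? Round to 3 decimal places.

0.779

Var(R+L+G) = 21.8² + 12.1² + 5.8² + 2·[21.8·12.1·0.27 + 21.8·5.8·0.22 + 12.1·5.8·0.74] = 655.29 + 301.941 = 957.231.
Because errors are independent across components, Cov(Tᵢ,Tⱼ) = Cov(Xᵢ,Xⱼ); the off-diagonal part of the true-score variance is the same as above.
True-score variance = [21.8²·0.65 + 12.1²·0.73 + 5.8²·0.82] + 301.941 = 443.37 + 301.941 = 745.311.
Reliability = 745.311 / 957.231 = 0.779.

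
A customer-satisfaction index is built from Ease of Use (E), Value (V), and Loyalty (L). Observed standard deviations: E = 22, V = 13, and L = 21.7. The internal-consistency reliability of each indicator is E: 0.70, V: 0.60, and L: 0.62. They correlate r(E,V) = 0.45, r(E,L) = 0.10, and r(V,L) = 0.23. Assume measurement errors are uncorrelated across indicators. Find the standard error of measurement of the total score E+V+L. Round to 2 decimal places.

Var(total) = 1123.89 + 482.646 = 1606.54.
True-score variance = 732.152 + 482.646 = 1214.8, so reliability = 0.7562.
Error variance = 1606.54 − 1214.8 = 391.738; SEM = √391.738 = 19.79.

19.79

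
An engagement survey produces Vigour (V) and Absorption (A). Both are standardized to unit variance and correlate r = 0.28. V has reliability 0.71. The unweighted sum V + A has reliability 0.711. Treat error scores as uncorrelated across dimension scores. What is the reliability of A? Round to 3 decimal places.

0.550

Var(V+A) = 2 + 2·0.28 = 2.560.
True-score variance = ρ_V + ρ_A + 2·0.28, so 0.711 = (0.71 + ρ_A + 0.56) / 2.560.
ρ_A = 0.711·2.560 − 0.71 − 0.56 = 0.550.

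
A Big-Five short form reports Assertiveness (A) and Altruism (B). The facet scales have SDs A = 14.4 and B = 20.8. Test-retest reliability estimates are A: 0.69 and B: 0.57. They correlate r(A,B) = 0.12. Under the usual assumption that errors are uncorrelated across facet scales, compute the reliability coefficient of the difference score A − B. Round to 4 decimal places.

0.5594

Var(A−B) = 14.4² + 20.8² − 2·14.4·20.8·0.12 = 640 − 71.8848 = 568.115.
Under uncorrelated errors the observed covariances equal the true-score covariances, so only the own-variance terms attenuate.
True-score variance = [14.4²·0.69 + 20.8²·0.57] − 71.8848 = 389.683 − 71.8848 = 317.798.
Reliability = 317.798 / 568.115 = 0.5594.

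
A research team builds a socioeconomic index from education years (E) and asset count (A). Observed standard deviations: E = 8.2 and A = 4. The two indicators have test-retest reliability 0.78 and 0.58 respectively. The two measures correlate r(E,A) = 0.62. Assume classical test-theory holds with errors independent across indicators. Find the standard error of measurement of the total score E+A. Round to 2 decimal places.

4.64

Var(total) = 83.24 + 40.672 = 123.912.
True-score variance = 61.7272 + 40.672 = 102.399, so reliability = 0.8264.
Error variance = 123.912 − 102.399 = 21.5128; SEM = √21.5128 = 4.64.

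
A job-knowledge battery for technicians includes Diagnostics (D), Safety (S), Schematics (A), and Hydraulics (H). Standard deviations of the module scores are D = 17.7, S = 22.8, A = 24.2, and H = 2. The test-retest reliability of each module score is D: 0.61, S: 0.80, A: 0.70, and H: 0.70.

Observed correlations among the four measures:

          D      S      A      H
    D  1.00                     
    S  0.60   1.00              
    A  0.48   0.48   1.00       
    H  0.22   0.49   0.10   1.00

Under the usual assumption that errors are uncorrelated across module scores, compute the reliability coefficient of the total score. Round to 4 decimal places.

0.8619

Var(D+S+A+H) = 17.7² + 22.8² + 24.2² + 2² + 2·[17.7·22.8·0.60 + 17.7·24.2·0.48 + 17.7·2·0.22 + 22.8·24.2·0.48 + 22.8·2·0.49 + 24.2·2·0.10] = 1422.77 + 1495.11 = 2917.88.
Under uncorrelated errors the observed covariances equal the true-score covariances, so only the own-variance terms attenuate.
True-score variance = [17.7²·0.61 + 22.8²·0.80 + 24.2²·0.70 + 2²·0.70] + 1495.11 = 1019.73 + 1495.11 = 2514.84.
Reliability = 2514.84 / 2917.88 = 0.8619.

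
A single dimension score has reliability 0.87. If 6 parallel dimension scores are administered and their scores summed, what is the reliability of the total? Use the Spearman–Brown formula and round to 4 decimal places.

0.9757

ρ_k = kρ / (1 + (k−1)ρ) = 6·0.87 / (1 + 5·0.87) = 5.220 / 5.350 = 0.9757.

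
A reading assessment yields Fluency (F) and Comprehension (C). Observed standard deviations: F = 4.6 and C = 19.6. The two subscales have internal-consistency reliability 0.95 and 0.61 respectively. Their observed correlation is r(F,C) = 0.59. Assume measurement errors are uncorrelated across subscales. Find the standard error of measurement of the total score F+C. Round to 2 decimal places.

12.28

Var(total) = 405.32 + 106.389 = 511.709.
True-score variance = 254.44 + 106.389 = 360.828, so reliability = 0.7051.
Error variance = 511.709 − 360.828 = 150.88; SEM = √150.88 = 12.28.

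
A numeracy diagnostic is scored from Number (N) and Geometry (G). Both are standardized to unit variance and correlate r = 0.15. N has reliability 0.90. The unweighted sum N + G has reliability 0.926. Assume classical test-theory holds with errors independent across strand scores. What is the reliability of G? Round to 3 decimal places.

Var(N+G) = 2 + 2·0.15 = 2.300.
True-score variance = ρ_N + ρ_G + 2·0.15, so 0.926 = (0.90 + ρ_G + 0.30) / 2.300.
ρ_G = 0.926·2.300 − 0.90 − 0.30 = 0.930.

0.930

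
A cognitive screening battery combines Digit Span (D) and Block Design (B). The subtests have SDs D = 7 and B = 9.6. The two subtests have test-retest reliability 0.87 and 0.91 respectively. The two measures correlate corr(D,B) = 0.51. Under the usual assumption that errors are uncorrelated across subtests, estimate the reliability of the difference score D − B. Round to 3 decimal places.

0.798

Var(D−B) = 7² + 9.6² − 2·7·9.6·0.51 = 141.16 − 68.544 = 72.616.
With uncorrelated errors the cross-covariances are all true-score covariance, so they carry over unchanged; only the diagonal terms shrink to ρᵢσᵢ².
True-score variance = [7²·0.87 + 9.6²·0.91] − 68.544 = 126.496 − 68.544 = 57.9516.
Reliability = 57.9516 / 72.616 = 0.798.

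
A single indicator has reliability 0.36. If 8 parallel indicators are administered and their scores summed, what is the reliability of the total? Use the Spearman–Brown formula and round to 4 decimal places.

ρ_k = kρ / (1 + (k−1)ρ) = 8·0.36 / (1 + 7·0.36) = 2.880 / 3.520 = 0.8182.

0.8182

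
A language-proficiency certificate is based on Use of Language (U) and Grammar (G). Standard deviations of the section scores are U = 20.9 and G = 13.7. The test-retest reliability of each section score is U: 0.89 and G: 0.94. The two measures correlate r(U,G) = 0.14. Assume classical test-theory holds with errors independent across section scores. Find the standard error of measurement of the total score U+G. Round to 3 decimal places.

Var(total) = 624.5 + 80.1724 = 704.672.
True-score variance = 565.189 + 80.1724 = 645.362, so reliability = 0.9158.
Error variance = 704.672 − 645.362 = 59.3105; SEM = √59.3105 = 7.701.

7.701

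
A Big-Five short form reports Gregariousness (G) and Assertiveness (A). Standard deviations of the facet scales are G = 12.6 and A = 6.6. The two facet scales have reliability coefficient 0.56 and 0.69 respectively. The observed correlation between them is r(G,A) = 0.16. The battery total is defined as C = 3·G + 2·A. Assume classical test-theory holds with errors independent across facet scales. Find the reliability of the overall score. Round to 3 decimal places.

0.613

Var(C) = 3²·12.6² + 2²·6.6² + 2·[6·12.6·6.6·0.16] = 1603.08 + 159.667 = 1762.75.
Because errors are independent across components, Cov(Tᵢ,Tⱼ) = Cov(Xᵢ,Xⱼ); the off-diagonal part of the true-score variance is the same as above.
True-score variance = [3²·12.6²·0.56 + 2²·6.6²·0.69] + 159.667 = 920.376 + 159.667 = 1080.04.
Reliability = 1080.04 / 1762.75 = 0.613.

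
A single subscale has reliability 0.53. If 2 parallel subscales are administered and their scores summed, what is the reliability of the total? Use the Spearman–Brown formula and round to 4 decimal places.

ρ_k = kρ / (1 + (k−1)ρ) = 2·0.53 / (1 + 1·0.53) = 1.060 / 1.530 = 0.6928.

0.6928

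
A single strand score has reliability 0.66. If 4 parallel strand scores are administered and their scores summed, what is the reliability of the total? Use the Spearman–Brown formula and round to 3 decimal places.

0.886

ρ_k = kρ / (1 + (k−1)ρ) = 4·0.66 / (1 + 3·0.66) = 2.640 / 2.980 = 0.886.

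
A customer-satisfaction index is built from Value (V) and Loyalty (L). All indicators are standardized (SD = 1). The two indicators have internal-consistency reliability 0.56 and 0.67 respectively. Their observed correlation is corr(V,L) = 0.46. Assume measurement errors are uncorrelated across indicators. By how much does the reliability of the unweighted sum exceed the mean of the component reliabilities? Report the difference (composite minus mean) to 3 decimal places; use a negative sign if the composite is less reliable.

Var(sum) = 2 + 0.92 = 2.92; true-score variance = 1.23 + 0.92 = 2.15; composite reliability = 0.7363.
Mean component reliability = 0.6150.
Difference = 0.7363 − 0.6150 = 0.121.

0.121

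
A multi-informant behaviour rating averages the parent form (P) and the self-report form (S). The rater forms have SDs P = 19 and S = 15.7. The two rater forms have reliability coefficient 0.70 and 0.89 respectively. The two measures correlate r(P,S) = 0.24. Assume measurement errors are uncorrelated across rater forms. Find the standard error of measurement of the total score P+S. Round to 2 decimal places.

Var(total) = 607.49 + 143.184 = 750.674.
True-score variance = 472.076 + 143.184 = 615.26, so reliability = 0.8196.
Error variance = 750.674 − 615.26 = 135.414; SEM = √135.414 = 11.64.

11.64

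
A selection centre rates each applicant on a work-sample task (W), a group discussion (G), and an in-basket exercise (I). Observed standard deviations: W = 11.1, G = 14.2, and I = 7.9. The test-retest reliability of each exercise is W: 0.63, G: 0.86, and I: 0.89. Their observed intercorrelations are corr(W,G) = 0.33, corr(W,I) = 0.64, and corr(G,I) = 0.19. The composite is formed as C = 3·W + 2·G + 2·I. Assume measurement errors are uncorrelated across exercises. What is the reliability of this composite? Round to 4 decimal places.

0.8484

Var(C) = 3²·11.1² + 2²·14.2² + 2²·7.9² + 2·[6·11.1·14.2·0.33 + 6·11.1·7.9·0.64 + 4·14.2·7.9·0.19] = 2165.09 + 1468.15 = 3633.24.
With uncorrelated errors the cross-covariances are all true-score covariance, so they carry over unchanged; only the diagonal terms shrink to ρᵢσᵢ².
True-score variance = [3²·11.1²·0.63 + 2²·14.2²·0.86 + 2²·7.9²·0.89] + 1468.15 = 1614.42 + 1468.15 = 3082.57.
Reliability = 3082.57 / 3633.24 = 0.8484.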